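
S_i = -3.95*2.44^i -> [-3.95, -9.64, -23.52, -57.38, -140.01]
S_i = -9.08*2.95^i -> [-9.08, -26.79, -79.02, -233.11, -687.66]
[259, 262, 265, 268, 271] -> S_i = 259 + 3*i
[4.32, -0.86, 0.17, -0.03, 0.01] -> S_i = 4.32*(-0.20)^i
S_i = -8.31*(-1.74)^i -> [-8.31, 14.46, -25.16, 43.78, -76.17]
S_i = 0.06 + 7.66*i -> [0.06, 7.72, 15.38, 23.04, 30.7]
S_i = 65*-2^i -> [65, -130, 260, -520, 1040]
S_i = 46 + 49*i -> [46, 95, 144, 193, 242]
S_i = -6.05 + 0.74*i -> [-6.05, -5.31, -4.57, -3.83, -3.09]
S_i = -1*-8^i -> [-1, 8, -64, 512, -4096]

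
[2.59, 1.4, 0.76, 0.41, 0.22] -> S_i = 2.59*0.54^i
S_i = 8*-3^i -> [8, -24, 72, -216, 648]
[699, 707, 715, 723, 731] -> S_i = 699 + 8*i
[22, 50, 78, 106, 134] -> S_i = 22 + 28*i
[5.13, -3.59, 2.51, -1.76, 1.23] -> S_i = 5.13*(-0.70)^i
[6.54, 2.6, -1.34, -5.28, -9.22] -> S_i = 6.54 + -3.94*i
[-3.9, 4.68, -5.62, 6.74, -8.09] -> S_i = -3.90*(-1.20)^i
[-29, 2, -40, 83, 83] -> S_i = Random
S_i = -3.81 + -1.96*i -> [-3.81, -5.77, -7.73, -9.69, -11.65]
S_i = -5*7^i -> [-5, -35, -245, -1715, -12005]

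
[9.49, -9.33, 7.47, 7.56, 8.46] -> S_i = Random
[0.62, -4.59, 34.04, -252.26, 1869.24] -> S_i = 0.62*(-7.41)^i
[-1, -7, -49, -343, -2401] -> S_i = -1*7^i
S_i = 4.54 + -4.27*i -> [4.54, 0.27, -4.0, -8.27, -12.54]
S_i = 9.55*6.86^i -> [9.55, 65.51, 449.42, 3083.02, 21149.49]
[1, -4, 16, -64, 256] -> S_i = 1*-4^i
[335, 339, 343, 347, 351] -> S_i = 335 + 4*i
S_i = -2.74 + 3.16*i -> [-2.74, 0.42, 3.58, 6.74, 9.9]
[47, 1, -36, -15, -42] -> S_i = Random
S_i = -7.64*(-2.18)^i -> [-7.64, 16.66, -36.31, 79.15, -172.55]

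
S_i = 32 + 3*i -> [32, 35, 38, 41, 44]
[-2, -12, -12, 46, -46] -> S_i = Random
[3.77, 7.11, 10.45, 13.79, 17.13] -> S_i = 3.77 + 3.34*i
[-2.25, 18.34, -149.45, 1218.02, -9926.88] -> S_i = -2.25*(-8.15)^i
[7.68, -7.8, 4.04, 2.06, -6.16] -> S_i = Random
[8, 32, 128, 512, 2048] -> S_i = 8*4^i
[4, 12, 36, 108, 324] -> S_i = 4*3^i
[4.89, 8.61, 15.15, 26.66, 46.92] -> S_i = 4.89*1.76^i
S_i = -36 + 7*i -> [-36, -29, -22, -15, -8]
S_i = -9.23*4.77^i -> [-9.23, -44.03, -210.01, -1001.74, -4778.32]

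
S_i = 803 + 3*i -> [803, 806, 809, 812, 815]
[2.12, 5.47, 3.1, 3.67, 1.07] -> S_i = Random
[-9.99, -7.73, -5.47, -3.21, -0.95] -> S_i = -9.99 + 2.26*i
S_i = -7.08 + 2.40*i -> [-7.08, -4.68, -2.28, 0.12, 2.52]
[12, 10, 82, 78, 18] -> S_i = Random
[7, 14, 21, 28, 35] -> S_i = 7 + 7*i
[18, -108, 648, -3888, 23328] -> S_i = 18*-6^i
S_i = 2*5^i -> [2, 10, 50, 250, 1250]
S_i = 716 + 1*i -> [716, 717, 718, 719, 720]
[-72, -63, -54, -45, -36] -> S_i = -72 + 9*i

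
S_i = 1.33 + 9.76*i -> [1.33, 11.09, 20.85, 30.61, 40.37]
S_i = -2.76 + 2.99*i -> [-2.76, 0.23, 3.22, 6.21, 9.2]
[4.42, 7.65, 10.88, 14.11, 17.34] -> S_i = 4.42 + 3.23*i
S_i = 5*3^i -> [5, 15, 45, 135, 405]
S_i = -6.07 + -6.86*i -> [-6.07, -12.93, -19.79, -26.65, -33.51]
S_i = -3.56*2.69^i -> [-3.56, -9.58, -25.76, -69.3, -186.41]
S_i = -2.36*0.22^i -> [-2.36, -0.52, -0.11, -0.03, -0.01]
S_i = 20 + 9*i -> [20, 29, 38, 47, 56]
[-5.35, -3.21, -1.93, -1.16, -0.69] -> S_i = -5.35*0.60^i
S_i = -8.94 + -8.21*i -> [-8.94, -17.15, -25.36, -33.57, -41.78]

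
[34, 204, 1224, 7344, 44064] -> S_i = 34*6^i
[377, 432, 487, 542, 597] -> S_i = 377 + 55*i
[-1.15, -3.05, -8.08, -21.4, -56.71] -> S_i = -1.15*2.65^i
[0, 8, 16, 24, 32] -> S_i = 0 + 8*i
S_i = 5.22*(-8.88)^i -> [5.22, -46.35, 411.62, -3655.19, 32458.05]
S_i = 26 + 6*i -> [26, 32, 38, 44, 50]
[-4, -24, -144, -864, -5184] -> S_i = -4*6^i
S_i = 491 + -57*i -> [491, 434, 377, 320, 263]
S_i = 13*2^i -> [13, 26, 52, 104, 208]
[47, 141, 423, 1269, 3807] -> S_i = 47*3^i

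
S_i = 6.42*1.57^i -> [6.42, 10.08, 15.82, 24.84, 39.01]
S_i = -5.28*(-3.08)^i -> [-5.28, 16.26, -50.09, 154.27, -475.16]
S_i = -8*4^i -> [-8, -32, -128, -512, -2048]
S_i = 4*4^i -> [4, 16, 64, 256, 1024]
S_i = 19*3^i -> [19, 57, 171, 513, 1539]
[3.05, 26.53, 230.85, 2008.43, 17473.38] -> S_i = 3.05*8.70^i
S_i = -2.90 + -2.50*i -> [-2.9, -5.4, -7.9, -10.4, -12.9]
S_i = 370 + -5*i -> [370, 365, 360, 355, 350]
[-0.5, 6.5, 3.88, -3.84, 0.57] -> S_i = Random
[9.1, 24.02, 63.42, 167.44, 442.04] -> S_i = 9.10*2.64^i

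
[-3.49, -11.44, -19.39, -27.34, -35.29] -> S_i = -3.49 + -7.95*i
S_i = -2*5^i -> [-2, -10, -50, -250, -1250]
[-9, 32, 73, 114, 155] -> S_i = -9 + 41*i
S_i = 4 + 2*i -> [4, 6, 8, 10, 12]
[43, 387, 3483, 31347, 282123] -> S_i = 43*9^i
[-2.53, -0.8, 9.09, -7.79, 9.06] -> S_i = Random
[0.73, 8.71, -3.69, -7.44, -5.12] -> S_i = Random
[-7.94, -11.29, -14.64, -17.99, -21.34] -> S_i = -7.94 + -3.35*i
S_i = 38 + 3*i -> [38, 41, 44, 47, 50]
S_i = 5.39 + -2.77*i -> [5.39, 2.62, -0.15, -2.92, -5.69]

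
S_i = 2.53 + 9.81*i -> [2.53, 12.34, 22.15, 31.96, 41.77]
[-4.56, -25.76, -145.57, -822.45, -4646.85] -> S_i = -4.56*5.65^i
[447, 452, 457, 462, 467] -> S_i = 447 + 5*i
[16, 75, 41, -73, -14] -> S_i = Random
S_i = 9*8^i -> [9, 72, 576, 4608, 36864]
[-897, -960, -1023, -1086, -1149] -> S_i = -897 + -63*i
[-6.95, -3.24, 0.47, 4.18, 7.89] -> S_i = -6.95 + 3.71*i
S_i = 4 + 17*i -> [4, 21, 38, 55, 72]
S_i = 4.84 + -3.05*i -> [4.84, 1.79, -1.26, -4.31, -7.36]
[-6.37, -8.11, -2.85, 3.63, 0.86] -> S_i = Random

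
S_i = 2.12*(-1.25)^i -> [2.12, -2.65, 3.31, -4.14, 5.18]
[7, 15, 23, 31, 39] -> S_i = 7 + 8*i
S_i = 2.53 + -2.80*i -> [2.53, -0.27, -3.07, -5.87, -8.67]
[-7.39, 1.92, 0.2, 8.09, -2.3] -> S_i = Random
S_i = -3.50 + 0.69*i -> [-3.5, -2.81, -2.12, -1.43, -0.74]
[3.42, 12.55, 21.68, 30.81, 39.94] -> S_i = 3.42 + 9.13*i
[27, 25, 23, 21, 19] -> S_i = 27 + -2*i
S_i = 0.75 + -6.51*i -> [0.75, -5.76, -12.27, -18.78, -25.29]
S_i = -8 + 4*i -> [-8, -4, 0, 4, 8]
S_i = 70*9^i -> [70, 630, 5670, 51030, 459270]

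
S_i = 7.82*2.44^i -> [7.82, 19.08, 46.56, 113.6, 277.18]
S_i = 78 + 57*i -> [78, 135, 192, 249, 306]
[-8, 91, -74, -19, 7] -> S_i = Random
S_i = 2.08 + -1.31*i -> [2.08, 0.77, -0.54, -1.85, -3.16]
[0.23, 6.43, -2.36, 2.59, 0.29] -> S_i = Random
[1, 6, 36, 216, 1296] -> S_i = 1*6^i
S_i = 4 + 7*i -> [4, 11, 18, 25, 32]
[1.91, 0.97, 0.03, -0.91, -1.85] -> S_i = 1.91 + -0.94*i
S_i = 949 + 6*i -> [949, 955, 961, 967, 973]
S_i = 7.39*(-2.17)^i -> [7.39, -16.04, 34.8, -75.51, 163.86]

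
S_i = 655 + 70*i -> [655, 725, 795, 865, 935]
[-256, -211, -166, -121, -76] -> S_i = -256 + 45*i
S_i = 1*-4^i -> [1, -4, 16, -64, 256]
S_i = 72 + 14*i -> [72, 86, 100, 114, 128]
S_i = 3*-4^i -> [3, -12, 48, -192, 768]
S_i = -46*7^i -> [-46, -322, -2254, -15778, -110446]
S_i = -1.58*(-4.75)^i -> [-1.58, 7.51, -35.65, 169.33, -804.32]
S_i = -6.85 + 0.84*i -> [-6.85, -6.01, -5.17, -4.33, -3.49]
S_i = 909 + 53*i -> [909, 962, 1015, 1068, 1121]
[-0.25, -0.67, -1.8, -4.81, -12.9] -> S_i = -0.25*2.68^i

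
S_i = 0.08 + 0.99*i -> [0.08, 1.07, 2.06, 3.05, 4.04]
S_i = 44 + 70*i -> [44, 114, 184, 254, 324]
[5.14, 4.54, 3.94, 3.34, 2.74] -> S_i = 5.14 + -0.60*i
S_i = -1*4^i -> [-1, -4, -16, -64, -256]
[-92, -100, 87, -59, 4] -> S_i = Random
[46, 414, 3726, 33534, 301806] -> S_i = 46*9^i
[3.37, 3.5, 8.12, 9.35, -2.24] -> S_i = Random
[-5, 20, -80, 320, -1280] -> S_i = -5*-4^i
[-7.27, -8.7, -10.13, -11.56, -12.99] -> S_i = -7.27 + -1.43*i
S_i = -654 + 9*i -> [-654, -645, -636, -627, -618]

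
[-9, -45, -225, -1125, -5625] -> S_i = -9*5^i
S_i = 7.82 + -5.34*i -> [7.82, 2.48, -2.86, -8.2, -13.54]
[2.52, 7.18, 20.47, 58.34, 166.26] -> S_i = 2.52*2.85^i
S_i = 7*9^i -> [7, 63, 567, 5103, 45927]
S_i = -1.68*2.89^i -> [-1.68, -4.86, -14.03, -40.55, -117.19]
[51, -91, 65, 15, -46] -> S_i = Random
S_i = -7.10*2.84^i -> [-7.1, -20.16, -57.27, -162.63, -461.88]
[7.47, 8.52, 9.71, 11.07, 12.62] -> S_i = 7.47*1.14^i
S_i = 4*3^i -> [4, 12, 36, 108, 324]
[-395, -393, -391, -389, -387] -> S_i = -395 + 2*i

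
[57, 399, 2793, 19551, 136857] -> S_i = 57*7^i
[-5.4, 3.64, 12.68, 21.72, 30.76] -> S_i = -5.40 + 9.04*i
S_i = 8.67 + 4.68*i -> [8.67, 13.35, 18.03, 22.71, 27.39]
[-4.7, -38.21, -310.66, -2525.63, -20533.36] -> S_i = -4.70*8.13^i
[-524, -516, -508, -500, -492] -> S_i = -524 + 8*i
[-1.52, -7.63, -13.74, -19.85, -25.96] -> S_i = -1.52 + -6.11*i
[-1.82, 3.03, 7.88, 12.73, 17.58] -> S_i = -1.82 + 4.85*i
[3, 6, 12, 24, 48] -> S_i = 3*2^i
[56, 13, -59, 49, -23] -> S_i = Random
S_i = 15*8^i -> [15, 120, 960, 7680, 61440]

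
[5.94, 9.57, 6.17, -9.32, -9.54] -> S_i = Random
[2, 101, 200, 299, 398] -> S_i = 2 + 99*i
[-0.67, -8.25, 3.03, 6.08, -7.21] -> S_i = Random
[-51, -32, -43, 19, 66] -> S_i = Random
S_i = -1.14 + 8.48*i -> [-1.14, 7.34, 15.82, 24.3, 32.78]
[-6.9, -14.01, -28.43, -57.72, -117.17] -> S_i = -6.90*2.03^i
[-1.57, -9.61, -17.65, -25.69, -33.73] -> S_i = -1.57 + -8.04*i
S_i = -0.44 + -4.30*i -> [-0.44, -4.74, -9.04, -13.34, -17.64]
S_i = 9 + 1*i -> [9, 10, 11, 12, 13]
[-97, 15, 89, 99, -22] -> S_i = Random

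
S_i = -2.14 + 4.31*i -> [-2.14, 2.17, 6.48, 10.79, 15.1]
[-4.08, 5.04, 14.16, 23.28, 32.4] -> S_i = -4.08 + 9.12*i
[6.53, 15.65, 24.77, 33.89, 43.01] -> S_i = 6.53 + 9.12*i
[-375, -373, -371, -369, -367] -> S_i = -375 + 2*i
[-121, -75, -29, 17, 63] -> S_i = -121 + 46*i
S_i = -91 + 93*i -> [-91, 2, 95, 188, 281]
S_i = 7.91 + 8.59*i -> [7.91, 16.5, 25.09, 33.68, 42.27]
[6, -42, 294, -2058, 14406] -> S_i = 6*-7^i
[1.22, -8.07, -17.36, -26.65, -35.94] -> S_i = 1.22 + -9.29*i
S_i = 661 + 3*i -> [661, 664, 667, 670, 673]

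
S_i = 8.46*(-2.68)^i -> [8.46, -22.67, 60.76, -162.85, 436.42]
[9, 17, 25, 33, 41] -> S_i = 9 + 8*i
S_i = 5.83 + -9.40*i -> [5.83, -3.57, -12.97, -22.37, -31.77]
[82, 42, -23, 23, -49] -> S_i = Random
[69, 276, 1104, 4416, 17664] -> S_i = 69*4^i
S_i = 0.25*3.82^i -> [0.25, 0.96, 3.65, 13.94, 53.23]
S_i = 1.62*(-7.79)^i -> [1.62, -12.62, 98.31, -765.82, 5965.75]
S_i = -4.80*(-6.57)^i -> [-4.8, 31.54, -207.19, 1361.25, -8943.4]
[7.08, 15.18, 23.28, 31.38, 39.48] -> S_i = 7.08 + 8.10*i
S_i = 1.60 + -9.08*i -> [1.6, -7.48, -16.56, -25.64, -34.72]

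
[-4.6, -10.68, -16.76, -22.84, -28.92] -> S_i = -4.60 + -6.08*i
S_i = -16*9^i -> [-16, -144, -1296, -11664, -104976]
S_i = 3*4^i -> [3, 12, 48, 192, 768]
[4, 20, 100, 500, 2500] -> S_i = 4*5^i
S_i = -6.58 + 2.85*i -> [-6.58, -3.73, -0.88, 1.97, 4.82]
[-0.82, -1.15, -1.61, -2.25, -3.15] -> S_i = -0.82*1.40^i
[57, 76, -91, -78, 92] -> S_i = Random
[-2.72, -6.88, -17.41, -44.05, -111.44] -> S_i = -2.72*2.53^i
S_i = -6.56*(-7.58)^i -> [-6.56, 49.72, -376.91, 2857.01, -21656.12]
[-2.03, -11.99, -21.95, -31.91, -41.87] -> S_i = -2.03 + -9.96*i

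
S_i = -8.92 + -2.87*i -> [-8.92, -11.79, -14.66, -17.53, -20.4]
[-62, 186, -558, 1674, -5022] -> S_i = -62*-3^i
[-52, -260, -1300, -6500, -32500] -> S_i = -52*5^i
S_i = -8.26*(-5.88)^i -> [-8.26, 48.57, -285.58, 1679.24, -9873.91]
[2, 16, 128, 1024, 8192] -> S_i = 2*8^i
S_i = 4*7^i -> [4, 28, 196, 1372, 9604]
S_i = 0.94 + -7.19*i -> [0.94, -6.25, -13.44, -20.63, -27.82]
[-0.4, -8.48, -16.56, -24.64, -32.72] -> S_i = -0.40 + -8.08*i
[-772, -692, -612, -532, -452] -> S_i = -772 + 80*i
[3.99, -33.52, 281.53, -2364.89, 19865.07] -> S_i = 3.99*(-8.40)^i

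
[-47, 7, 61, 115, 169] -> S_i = -47 + 54*i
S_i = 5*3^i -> [5, 15, 45, 135, 405]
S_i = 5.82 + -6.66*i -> [5.82, -0.84, -7.5, -14.16, -20.82]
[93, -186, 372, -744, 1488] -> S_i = 93*-2^i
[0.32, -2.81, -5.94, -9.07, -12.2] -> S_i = 0.32 + -3.13*i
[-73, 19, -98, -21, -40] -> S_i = Random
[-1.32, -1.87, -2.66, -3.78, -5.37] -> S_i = -1.32*1.42^i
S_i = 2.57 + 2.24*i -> [2.57, 4.81, 7.05, 9.29, 11.53]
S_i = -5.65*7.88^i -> [-5.65, -44.52, -350.83, -2764.57, -21784.79]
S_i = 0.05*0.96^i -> [0.05, 0.05, 0.05, 0.04, 0.04]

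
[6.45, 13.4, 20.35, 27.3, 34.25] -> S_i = 6.45 + 6.95*i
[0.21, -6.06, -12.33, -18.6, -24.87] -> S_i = 0.21 + -6.27*i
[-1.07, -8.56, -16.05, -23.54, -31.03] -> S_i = -1.07 + -7.49*i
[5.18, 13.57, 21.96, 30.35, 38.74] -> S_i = 5.18 + 8.39*i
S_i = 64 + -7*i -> [64, 57, 50, 43, 36]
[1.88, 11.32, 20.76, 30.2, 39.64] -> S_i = 1.88 + 9.44*i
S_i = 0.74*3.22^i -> [0.74, 2.38, 7.67, 24.71, 79.55]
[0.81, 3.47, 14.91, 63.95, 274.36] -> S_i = 0.81*4.29^i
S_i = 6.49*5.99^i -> [6.49, 38.88, 232.86, 1394.84, 8355.11]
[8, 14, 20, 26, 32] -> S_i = 8 + 6*i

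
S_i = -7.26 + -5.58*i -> [-7.26, -12.84, -18.42, -24.0, -29.58]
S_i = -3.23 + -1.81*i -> [-3.23, -5.04, -6.85, -8.66, -10.47]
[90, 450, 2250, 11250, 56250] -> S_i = 90*5^i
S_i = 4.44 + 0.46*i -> [4.44, 4.9, 5.36, 5.82, 6.28]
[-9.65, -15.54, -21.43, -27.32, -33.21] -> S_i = -9.65 + -5.89*i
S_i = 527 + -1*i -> [527, 526, 525, 524, 523]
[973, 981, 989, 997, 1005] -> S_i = 973 + 8*i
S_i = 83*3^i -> [83, 249, 747, 2241, 6723]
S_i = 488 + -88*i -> [488, 400, 312, 224, 136]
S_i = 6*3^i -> [6, 18, 54, 162, 486]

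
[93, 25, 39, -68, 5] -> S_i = Random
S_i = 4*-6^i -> [4, -24, 144, -864, 5184]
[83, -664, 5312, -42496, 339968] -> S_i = 83*-8^i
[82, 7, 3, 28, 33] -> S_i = Random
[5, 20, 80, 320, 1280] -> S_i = 5*4^i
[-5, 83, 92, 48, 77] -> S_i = Random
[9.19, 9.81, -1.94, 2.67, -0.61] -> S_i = Random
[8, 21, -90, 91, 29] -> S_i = Random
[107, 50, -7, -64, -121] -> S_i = 107 + -57*i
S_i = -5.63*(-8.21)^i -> [-5.63, 46.22, -379.49, 3115.57, -25578.85]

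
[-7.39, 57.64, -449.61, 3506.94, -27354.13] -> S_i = -7.39*(-7.80)^i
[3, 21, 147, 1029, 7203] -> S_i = 3*7^i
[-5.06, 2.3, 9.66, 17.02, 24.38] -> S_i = -5.06 + 7.36*i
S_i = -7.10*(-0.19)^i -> [-7.1, 1.35, -0.26, 0.05, -0.01]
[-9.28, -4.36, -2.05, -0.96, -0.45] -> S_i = -9.28*0.47^i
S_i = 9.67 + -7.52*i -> [9.67, 2.15, -5.37, -12.89, -20.41]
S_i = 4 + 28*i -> [4, 32, 60, 88, 116]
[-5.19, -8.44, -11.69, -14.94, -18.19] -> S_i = -5.19 + -3.25*i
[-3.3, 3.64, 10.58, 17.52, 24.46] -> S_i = -3.30 + 6.94*i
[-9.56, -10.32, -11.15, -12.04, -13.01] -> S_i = -9.56*1.08^i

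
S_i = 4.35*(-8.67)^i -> [4.35, -37.71, 326.98, -2834.96, 24579.08]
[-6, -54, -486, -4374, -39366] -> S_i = -6*9^i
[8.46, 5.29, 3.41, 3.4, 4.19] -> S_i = Random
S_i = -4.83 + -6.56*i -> [-4.83, -11.39, -17.95, -24.51, -31.07]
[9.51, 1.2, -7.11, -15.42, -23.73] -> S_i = 9.51 + -8.31*i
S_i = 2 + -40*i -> [2, -38, -78, -118, -158]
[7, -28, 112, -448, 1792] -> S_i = 7*-4^i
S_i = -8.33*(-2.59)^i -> [-8.33, 21.57, -55.88, 144.73, -374.84]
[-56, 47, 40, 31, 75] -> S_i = Random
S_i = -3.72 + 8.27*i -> [-3.72, 4.55, 12.82, 21.09, 29.36]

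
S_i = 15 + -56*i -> [15, -41, -97, -153, -209]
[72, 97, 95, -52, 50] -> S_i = Random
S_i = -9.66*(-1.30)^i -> [-9.66, 12.56, -16.33, 21.22, -27.59]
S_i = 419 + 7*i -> [419, 426, 433, 440, 447]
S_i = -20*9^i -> [-20, -180, -1620, -14580, -131220]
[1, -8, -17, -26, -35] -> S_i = 1 + -9*i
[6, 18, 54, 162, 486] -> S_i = 6*3^i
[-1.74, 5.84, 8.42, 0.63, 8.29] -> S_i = Random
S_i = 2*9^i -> [2, 18, 162, 1458, 13122]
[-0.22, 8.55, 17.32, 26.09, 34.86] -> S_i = -0.22 + 8.77*i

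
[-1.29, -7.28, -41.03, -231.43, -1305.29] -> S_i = -1.29*5.64^i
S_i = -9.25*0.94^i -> [-9.25, -8.7, -8.17, -7.68, -7.22]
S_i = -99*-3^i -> [-99, 297, -891, 2673, -8019]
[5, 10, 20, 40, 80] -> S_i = 5*2^i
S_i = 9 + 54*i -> [9, 63, 117, 171, 225]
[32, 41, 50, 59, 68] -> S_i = 32 + 9*i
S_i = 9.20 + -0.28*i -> [9.2, 8.92, 8.64, 8.36, 8.08]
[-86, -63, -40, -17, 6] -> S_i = -86 + 23*i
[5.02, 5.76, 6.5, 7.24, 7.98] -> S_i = 5.02 + 0.74*i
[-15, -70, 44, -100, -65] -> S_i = Random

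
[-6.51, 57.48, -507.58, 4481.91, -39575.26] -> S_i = -6.51*(-8.83)^i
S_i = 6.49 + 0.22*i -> [6.49, 6.71, 6.93, 7.15, 7.37]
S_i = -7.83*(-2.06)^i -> [-7.83, 16.13, -33.23, 68.45, -141.0]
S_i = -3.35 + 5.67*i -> [-3.35, 2.32, 7.99, 13.66, 19.33]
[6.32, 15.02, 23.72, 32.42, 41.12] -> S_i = 6.32 + 8.70*i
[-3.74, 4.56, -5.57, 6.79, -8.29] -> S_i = -3.74*(-1.22)^i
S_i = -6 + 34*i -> [-6, 28, 62, 96, 130]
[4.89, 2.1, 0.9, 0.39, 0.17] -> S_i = 4.89*0.43^i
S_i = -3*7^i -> [-3, -21, -147, -1029, -7203]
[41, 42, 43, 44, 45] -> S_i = 41 + 1*i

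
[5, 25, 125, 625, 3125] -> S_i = 5*5^i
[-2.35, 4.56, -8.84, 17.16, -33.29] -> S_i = -2.35*(-1.94)^i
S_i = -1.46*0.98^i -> [-1.46, -1.43, -1.4, -1.37, -1.35]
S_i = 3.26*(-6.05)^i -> [3.26, -19.72, 119.32, -721.91, 4367.56]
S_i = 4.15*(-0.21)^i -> [4.15, -0.87, 0.18, -0.04, 0.01]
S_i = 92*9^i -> [92, 828, 7452, 67068, 603612]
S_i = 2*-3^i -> [2, -6, 18, -54, 162]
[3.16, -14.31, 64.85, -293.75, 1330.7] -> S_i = 3.16*(-4.53)^i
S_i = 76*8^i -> [76, 608, 4864, 38912, 311296]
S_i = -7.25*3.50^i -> [-7.25, -25.38, -88.81, -310.84, -1087.95]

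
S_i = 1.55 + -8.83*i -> [1.55, -7.28, -16.11, -24.94, -33.77]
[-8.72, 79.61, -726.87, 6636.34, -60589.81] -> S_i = -8.72*(-9.13)^i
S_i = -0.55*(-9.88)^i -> [-0.55, 5.43, -53.69, 530.44, -5240.71]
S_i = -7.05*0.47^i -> [-7.05, -3.31, -1.56, -0.73, -0.34]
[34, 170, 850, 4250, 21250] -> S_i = 34*5^i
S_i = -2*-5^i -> [-2, 10, -50, 250, -1250]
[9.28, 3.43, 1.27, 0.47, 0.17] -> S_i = 9.28*0.37^i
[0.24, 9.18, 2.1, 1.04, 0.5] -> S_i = Random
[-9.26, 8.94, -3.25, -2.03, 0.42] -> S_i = Random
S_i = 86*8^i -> [86, 688, 5504, 44032, 352256]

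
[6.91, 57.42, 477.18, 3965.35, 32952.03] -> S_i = 6.91*8.31^i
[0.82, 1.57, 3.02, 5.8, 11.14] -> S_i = 0.82*1.92^i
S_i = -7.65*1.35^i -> [-7.65, -10.33, -13.94, -18.82, -25.41]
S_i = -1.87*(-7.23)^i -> [-1.87, 13.52, -97.75, 706.73, -5109.69]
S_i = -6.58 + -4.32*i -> [-6.58, -10.9, -15.22, -19.54, -23.86]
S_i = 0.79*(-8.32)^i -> [0.79, -6.57, 54.69, -454.98, 3785.48]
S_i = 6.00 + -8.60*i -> [6.0, -2.6, -11.2, -19.8, -28.4]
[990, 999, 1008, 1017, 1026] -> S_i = 990 + 9*i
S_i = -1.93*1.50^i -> [-1.93, -2.9, -4.34, -6.51, -9.77]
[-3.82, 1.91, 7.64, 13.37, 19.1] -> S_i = -3.82 + 5.73*i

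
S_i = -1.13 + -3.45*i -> [-1.13, -4.58, -8.03, -11.48, -14.93]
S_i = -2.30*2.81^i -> [-2.3, -6.46, -18.16, -51.03, -143.4]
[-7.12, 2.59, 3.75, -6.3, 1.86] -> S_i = Random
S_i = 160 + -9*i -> [160, 151, 142, 133, 124]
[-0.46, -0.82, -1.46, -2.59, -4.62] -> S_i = -0.46*1.78^i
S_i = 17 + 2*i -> [17, 19, 21, 23, 25]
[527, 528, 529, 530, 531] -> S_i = 527 + 1*i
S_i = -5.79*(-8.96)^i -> [-5.79, 51.88, -464.83, 4164.88, -37317.33]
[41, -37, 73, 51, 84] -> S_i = Random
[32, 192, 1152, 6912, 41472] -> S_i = 32*6^i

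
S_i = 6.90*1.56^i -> [6.9, 10.76, 16.79, 26.2, 40.86]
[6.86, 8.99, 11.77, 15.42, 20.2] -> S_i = 6.86*1.31^i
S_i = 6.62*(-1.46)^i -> [6.62, -9.67, 14.11, -20.6, 30.08]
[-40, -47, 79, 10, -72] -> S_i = Random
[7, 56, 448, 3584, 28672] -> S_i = 7*8^i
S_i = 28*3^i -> [28, 84, 252, 756, 2268]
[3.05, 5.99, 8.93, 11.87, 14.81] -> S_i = 3.05 + 2.94*i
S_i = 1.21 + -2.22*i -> [1.21, -1.01, -3.23, -5.45, -7.67]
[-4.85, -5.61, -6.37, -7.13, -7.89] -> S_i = -4.85 + -0.76*i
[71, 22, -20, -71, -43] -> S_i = Random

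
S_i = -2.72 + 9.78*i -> [-2.72, 7.06, 16.84, 26.62, 36.4]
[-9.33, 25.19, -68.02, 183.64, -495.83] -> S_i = -9.33*(-2.70)^i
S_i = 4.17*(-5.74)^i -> [4.17, -23.94, 137.39, -788.63, 4526.72]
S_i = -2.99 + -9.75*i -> [-2.99, -12.74, -22.49, -32.24, -41.99]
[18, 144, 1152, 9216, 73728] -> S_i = 18*8^i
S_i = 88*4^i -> [88, 352, 1408, 5632, 22528]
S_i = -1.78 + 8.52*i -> [-1.78, 6.74, 15.26, 23.78, 32.3]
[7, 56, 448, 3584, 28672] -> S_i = 7*8^i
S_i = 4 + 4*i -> [4, 8, 12, 16, 20]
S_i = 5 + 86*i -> [5, 91, 177, 263, 349]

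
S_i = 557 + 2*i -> [557, 559, 561, 563, 565]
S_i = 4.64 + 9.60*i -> [4.64, 14.24, 23.84, 33.44, 43.04]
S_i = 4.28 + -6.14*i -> [4.28, -1.86, -8.0, -14.14, -20.28]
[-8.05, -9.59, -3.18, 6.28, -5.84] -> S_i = Random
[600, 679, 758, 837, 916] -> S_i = 600 + 79*i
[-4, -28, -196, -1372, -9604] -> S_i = -4*7^i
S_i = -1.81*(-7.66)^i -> [-1.81, 13.86, -106.2, 813.51, -6231.52]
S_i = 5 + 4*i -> [5, 9, 13, 17, 21]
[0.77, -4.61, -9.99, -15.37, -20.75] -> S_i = 0.77 + -5.38*i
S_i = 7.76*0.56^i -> [7.76, 4.35, 2.43, 1.36, 0.76]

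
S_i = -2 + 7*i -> [-2, 5, 12, 19, 26]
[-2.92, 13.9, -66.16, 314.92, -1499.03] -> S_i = -2.92*(-4.76)^i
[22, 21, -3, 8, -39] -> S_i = Random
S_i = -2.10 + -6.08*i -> [-2.1, -8.18, -14.26, -20.34, -26.42]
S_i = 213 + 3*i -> [213, 216, 219, 222, 225]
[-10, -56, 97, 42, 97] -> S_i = Random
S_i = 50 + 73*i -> [50, 123, 196, 269, 342]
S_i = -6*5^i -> [-6, -30, -150, -750, -3750]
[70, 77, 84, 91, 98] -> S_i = 70 + 7*i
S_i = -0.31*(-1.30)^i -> [-0.31, 0.4, -0.52, 0.68, -0.89]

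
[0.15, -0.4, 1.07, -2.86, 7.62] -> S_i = 0.15*(-2.67)^i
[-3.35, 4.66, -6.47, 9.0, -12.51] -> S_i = -3.35*(-1.39)^i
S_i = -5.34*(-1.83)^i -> [-5.34, 9.77, -17.88, 32.73, -59.89]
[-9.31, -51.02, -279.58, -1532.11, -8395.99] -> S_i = -9.31*5.48^i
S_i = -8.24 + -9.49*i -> [-8.24, -17.73, -27.22, -36.71, -46.2]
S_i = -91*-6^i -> [-91, 546, -3276, 19656, -117936]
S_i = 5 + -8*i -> [5, -3, -11, -19, -27]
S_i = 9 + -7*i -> [9, 2, -5, -12, -19]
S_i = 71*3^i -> [71, 213, 639, 1917, 5751]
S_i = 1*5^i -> [1, 5, 25, 125, 625]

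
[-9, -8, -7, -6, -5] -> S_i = -9 + 1*i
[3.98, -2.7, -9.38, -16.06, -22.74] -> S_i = 3.98 + -6.68*i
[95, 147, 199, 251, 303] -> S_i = 95 + 52*i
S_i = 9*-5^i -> [9, -45, 225, -1125, 5625]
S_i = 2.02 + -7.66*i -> [2.02, -5.64, -13.3, -20.96, -28.62]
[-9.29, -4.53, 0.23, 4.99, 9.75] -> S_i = -9.29 + 4.76*i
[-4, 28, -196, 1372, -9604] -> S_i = -4*-7^i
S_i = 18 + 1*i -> [18, 19, 20, 21, 22]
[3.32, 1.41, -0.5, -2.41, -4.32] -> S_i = 3.32 + -1.91*i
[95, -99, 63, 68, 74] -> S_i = Random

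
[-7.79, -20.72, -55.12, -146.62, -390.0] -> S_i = -7.79*2.66^i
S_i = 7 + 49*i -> [7, 56, 105, 154, 203]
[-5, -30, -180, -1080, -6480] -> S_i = -5*6^i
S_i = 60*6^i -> [60, 360, 2160, 12960, 77760]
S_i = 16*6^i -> [16, 96, 576, 3456, 20736]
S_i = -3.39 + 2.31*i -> [-3.39, -1.08, 1.23, 3.54, 5.85]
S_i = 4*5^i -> [4, 20, 100, 500, 2500]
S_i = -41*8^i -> [-41, -328, -2624, -20992, -167936]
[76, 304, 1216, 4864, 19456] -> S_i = 76*4^i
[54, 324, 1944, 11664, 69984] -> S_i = 54*6^i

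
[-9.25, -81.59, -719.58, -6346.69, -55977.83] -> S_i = -9.25*8.82^i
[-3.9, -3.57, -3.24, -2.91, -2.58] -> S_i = -3.90 + 0.33*i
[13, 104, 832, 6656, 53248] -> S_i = 13*8^i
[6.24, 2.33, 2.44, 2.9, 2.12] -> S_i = Random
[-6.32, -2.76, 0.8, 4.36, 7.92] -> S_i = -6.32 + 3.56*i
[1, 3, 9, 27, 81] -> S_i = 1*3^i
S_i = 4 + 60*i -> [4, 64, 124, 184, 244]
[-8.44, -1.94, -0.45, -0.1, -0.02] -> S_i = -8.44*0.23^i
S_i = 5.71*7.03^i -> [5.71, 40.14, 282.19, 1983.82, 13946.25]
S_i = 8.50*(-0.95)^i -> [8.5, -8.07, 7.67, -7.29, 6.92]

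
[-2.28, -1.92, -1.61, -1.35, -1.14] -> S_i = -2.28*0.84^i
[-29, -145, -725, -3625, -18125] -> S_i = -29*5^i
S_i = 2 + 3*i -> [2, 5, 8, 11, 14]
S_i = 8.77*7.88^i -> [8.77, 69.11, 544.57, 4291.19, 33814.62]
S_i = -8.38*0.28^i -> [-8.38, -2.35, -0.66, -0.18, -0.05]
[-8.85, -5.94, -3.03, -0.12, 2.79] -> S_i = -8.85 + 2.91*i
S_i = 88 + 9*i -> [88, 97, 106, 115, 124]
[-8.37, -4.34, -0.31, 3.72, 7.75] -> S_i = -8.37 + 4.03*i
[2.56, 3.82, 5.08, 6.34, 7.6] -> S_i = 2.56 + 1.26*i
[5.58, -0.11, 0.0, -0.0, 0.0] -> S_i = 5.58*(-0.02)^i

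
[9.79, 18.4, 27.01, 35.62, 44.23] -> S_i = 9.79 + 8.61*i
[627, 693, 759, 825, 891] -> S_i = 627 + 66*i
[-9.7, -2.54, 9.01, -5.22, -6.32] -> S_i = Random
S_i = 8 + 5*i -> [8, 13, 18, 23, 28]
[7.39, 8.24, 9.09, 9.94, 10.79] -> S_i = 7.39 + 0.85*i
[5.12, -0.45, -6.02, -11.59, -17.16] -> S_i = 5.12 + -5.57*i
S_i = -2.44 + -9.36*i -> [-2.44, -11.8, -21.16, -30.52, -39.88]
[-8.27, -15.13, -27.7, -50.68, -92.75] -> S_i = -8.27*1.83^i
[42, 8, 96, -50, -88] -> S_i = Random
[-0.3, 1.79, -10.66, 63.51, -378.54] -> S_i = -0.30*(-5.96)^i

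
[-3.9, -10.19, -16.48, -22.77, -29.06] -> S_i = -3.90 + -6.29*i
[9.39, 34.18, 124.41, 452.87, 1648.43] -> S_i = 9.39*3.64^i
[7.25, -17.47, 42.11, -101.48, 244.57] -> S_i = 7.25*(-2.41)^i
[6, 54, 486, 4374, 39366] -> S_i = 6*9^i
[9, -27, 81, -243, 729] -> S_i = 9*-3^i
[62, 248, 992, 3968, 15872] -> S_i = 62*4^i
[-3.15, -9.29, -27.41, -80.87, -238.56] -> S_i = -3.15*2.95^i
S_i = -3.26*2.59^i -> [-3.26, -8.44, -21.87, -56.64, -146.7]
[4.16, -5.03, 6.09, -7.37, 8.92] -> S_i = 4.16*(-1.21)^i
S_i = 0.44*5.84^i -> [0.44, 2.57, 15.01, 87.64, 511.8]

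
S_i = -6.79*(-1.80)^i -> [-6.79, 12.22, -22.0, 39.6, -71.28]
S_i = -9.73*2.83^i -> [-9.73, -27.54, -77.93, -220.53, -624.11]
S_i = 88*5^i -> [88, 440, 2200, 11000, 55000]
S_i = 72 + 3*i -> [72, 75, 78, 81, 84]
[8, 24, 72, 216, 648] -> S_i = 8*3^i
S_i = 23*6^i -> [23, 138, 828, 4968, 29808]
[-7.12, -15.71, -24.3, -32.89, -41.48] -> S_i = -7.12 + -8.59*i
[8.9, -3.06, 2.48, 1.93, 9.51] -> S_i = Random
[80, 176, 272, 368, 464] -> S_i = 80 + 96*i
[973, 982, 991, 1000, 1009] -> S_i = 973 + 9*i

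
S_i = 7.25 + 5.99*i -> [7.25, 13.24, 19.23, 25.22, 31.21]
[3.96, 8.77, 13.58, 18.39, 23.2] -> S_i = 3.96 + 4.81*i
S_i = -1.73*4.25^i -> [-1.73, -7.35, -31.25, -132.8, -564.42]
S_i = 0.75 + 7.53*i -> [0.75, 8.28, 15.81, 23.34, 30.87]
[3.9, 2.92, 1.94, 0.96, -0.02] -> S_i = 3.90 + -0.98*i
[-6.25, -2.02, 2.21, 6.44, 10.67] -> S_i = -6.25 + 4.23*i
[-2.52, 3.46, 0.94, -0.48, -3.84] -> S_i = Random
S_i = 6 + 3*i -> [6, 9, 12, 15, 18]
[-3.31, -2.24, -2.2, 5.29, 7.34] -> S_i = Random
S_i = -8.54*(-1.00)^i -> [-8.54, 8.54, -8.54, 8.54, -8.54]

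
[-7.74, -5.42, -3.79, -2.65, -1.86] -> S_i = -7.74*0.70^i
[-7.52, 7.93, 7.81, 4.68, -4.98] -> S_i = Random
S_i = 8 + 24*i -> [8, 32, 56, 80, 104]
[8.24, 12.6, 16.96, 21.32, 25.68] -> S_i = 8.24 + 4.36*i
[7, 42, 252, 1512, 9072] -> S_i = 7*6^i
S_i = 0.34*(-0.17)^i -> [0.34, -0.06, 0.01, -0.0, 0.0]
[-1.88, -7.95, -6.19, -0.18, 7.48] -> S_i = Random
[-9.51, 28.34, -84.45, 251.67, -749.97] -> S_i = -9.51*(-2.98)^i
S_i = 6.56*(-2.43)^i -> [6.56, -15.94, 38.74, -94.13, 228.73]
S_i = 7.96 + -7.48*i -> [7.96, 0.48, -7.0, -14.48, -21.96]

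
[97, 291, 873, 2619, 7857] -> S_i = 97*3^i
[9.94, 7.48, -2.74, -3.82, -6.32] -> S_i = Random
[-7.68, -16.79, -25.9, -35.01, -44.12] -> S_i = -7.68 + -9.11*i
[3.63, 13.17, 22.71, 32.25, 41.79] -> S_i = 3.63 + 9.54*i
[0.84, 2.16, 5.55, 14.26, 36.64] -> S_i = 0.84*2.57^i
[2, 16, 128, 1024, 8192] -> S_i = 2*8^i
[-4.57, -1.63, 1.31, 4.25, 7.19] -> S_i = -4.57 + 2.94*i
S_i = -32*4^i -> [-32, -128, -512, -2048, -8192]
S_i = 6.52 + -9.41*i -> [6.52, -2.89, -12.3, -21.71, -31.12]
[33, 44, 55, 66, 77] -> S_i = 33 + 11*i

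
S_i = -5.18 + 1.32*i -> [-5.18, -3.86, -2.54, -1.22, 0.1]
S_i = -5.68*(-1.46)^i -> [-5.68, 8.29, -12.11, 17.68, -25.81]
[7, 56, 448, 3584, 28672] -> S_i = 7*8^i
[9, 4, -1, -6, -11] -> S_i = 9 + -5*i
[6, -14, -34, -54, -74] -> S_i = 6 + -20*i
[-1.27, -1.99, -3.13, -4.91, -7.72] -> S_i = -1.27*1.57^i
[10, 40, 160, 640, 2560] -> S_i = 10*4^i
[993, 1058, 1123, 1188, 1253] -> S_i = 993 + 65*i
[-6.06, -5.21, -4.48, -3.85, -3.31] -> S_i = -6.06*0.86^i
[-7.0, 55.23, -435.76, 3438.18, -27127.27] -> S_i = -7.00*(-7.89)^i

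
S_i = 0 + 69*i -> [0, 69, 138, 207, 276]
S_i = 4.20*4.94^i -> [4.2, 20.75, 102.5, 506.33, 2501.25]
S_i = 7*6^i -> [7, 42, 252, 1512, 9072]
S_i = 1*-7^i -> [1, -7, 49, -343, 2401]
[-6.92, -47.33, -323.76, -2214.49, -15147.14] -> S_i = -6.92*6.84^i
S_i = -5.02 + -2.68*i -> [-5.02, -7.7, -10.38, -13.06, -15.74]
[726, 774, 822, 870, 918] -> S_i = 726 + 48*i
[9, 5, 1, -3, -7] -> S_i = 9 + -4*i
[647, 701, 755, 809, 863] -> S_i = 647 + 54*i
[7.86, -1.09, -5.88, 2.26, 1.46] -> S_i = Random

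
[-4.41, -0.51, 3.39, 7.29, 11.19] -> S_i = -4.41 + 3.90*i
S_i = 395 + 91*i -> [395, 486, 577, 668, 759]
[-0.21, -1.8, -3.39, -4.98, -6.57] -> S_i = -0.21 + -1.59*i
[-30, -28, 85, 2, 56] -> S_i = Random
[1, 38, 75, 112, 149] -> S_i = 1 + 37*i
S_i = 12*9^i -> [12, 108, 972, 8748, 78732]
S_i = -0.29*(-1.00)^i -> [-0.29, 0.29, -0.29, 0.29, -0.29]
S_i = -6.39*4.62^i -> [-6.39, -29.52, -136.39, -630.13, -2911.18]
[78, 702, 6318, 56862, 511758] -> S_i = 78*9^i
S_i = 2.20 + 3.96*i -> [2.2, 6.16, 10.12, 14.08, 18.04]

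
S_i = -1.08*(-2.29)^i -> [-1.08, 2.47, -5.66, 12.97, -29.7]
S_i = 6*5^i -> [6, 30, 150, 750, 3750]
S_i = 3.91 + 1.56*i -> [3.91, 5.47, 7.03, 8.59, 10.15]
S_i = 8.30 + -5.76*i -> [8.3, 2.54, -3.22, -8.98, -14.74]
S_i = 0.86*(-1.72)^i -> [0.86, -1.48, 2.54, -4.38, 7.53]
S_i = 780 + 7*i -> [780, 787, 794, 801, 808]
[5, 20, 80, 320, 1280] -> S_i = 5*4^i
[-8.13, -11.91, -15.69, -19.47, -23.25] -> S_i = -8.13 + -3.78*i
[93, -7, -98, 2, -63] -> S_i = Random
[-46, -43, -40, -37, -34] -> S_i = -46 + 3*i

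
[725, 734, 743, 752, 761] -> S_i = 725 + 9*i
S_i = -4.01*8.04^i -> [-4.01, -32.24, -259.21, -2084.07, -16755.93]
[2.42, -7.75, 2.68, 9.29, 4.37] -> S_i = Random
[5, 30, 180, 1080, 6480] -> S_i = 5*6^i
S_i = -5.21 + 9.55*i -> [-5.21, 4.34, 13.89, 23.44, 32.99]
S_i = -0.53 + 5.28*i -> [-0.53, 4.75, 10.03, 15.31, 20.59]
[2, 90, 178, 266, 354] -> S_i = 2 + 88*i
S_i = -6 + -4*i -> [-6, -10, -14, -18, -22]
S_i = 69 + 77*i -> [69, 146, 223, 300, 377]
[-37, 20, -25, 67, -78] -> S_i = Random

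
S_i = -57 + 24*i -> [-57, -33, -9, 15, 39]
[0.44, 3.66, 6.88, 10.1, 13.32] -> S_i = 0.44 + 3.22*i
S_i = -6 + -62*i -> [-6, -68, -130, -192, -254]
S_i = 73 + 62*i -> [73, 135, 197, 259, 321]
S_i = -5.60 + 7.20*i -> [-5.6, 1.6, 8.8, 16.0, 23.2]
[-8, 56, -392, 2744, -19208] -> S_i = -8*-7^i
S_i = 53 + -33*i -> [53, 20, -13, -46, -79]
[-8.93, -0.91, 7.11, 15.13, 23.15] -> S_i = -8.93 + 8.02*i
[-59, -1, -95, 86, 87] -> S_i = Random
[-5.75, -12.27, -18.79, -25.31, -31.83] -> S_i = -5.75 + -6.52*i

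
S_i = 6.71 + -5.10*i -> [6.71, 1.61, -3.49, -8.59, -13.69]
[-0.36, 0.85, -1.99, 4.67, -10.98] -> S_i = -0.36*(-2.35)^i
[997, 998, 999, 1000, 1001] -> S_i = 997 + 1*i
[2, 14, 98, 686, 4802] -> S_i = 2*7^i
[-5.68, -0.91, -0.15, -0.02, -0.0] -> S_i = -5.68*0.16^i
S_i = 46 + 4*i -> [46, 50, 54, 58, 62]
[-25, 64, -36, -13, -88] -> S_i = Random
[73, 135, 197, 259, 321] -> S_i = 73 + 62*i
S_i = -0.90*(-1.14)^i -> [-0.9, 1.03, -1.17, 1.33, -1.52]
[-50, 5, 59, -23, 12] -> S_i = Random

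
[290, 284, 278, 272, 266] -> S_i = 290 + -6*i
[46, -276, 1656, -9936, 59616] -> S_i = 46*-6^i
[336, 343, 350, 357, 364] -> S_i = 336 + 7*i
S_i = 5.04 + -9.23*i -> [5.04, -4.19, -13.42, -22.65, -31.88]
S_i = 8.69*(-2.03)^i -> [8.69, -17.64, 35.81, -72.7, 147.57]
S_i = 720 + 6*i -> [720, 726, 732, 738, 744]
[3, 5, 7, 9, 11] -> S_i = 3 + 2*i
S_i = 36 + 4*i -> [36, 40, 44, 48, 52]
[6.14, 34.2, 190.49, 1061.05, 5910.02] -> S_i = 6.14*5.57^i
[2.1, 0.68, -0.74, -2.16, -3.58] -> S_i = 2.10 + -1.42*i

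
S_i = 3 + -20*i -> [3, -17, -37, -57, -77]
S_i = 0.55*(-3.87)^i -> [0.55, -2.13, 8.24, -31.88, 123.37]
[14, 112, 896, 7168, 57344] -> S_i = 14*8^i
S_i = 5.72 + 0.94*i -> [5.72, 6.66, 7.6, 8.54, 9.48]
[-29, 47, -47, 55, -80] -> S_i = Random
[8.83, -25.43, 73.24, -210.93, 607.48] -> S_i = 8.83*(-2.88)^i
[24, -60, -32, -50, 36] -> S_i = Random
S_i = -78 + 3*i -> [-78, -75, -72, -69, -66]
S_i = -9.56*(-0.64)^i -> [-9.56, 6.12, -3.92, 2.51, -1.6]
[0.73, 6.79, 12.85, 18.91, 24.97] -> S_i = 0.73 + 6.06*i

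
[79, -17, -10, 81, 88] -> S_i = Random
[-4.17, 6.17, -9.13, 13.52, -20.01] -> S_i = -4.17*(-1.48)^i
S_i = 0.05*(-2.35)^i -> [0.05, -0.12, 0.28, -0.65, 1.52]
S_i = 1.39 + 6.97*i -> [1.39, 8.36, 15.33, 22.3, 29.27]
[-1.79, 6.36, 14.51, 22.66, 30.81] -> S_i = -1.79 + 8.15*i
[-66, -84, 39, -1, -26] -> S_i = Random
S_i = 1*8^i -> [1, 8, 64, 512, 4096]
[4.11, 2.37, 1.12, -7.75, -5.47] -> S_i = Random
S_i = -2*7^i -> [-2, -14, -98, -686, -4802]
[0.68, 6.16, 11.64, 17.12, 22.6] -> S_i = 0.68 + 5.48*i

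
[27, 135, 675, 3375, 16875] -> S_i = 27*5^i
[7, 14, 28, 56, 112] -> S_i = 7*2^i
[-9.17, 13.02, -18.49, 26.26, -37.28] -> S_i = -9.17*(-1.42)^i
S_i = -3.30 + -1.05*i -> [-3.3, -4.35, -5.4, -6.45, -7.5]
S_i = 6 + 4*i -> [6, 10, 14, 18, 22]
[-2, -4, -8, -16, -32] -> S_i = -2*2^i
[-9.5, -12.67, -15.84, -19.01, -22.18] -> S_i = -9.50 + -3.17*i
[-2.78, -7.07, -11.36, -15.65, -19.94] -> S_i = -2.78 + -4.29*i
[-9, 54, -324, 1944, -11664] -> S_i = -9*-6^i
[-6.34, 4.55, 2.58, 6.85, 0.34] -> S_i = Random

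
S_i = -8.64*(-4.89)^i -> [-8.64, 42.25, -206.6, 1010.28, -4940.25]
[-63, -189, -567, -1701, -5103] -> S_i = -63*3^i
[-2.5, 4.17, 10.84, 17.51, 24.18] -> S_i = -2.50 + 6.67*i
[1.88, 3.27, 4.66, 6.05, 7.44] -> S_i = 1.88 + 1.39*i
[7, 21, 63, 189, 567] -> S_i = 7*3^i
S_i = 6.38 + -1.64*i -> [6.38, 4.74, 3.1, 1.46, -0.18]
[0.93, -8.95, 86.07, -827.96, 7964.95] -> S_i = 0.93*(-9.62)^i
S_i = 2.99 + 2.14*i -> [2.99, 5.13, 7.27, 9.41, 11.55]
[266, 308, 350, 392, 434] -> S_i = 266 + 42*i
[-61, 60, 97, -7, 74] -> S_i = Random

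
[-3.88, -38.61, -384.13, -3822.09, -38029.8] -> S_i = -3.88*9.95^i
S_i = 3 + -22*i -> [3, -19, -41, -63, -85]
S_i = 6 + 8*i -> [6, 14, 22, 30, 38]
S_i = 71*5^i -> [71, 355, 1775, 8875, 44375]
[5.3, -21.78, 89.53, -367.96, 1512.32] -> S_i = 5.30*(-4.11)^i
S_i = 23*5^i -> [23, 115, 575, 2875, 14375]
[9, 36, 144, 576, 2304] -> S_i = 9*4^i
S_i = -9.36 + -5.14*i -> [-9.36, -14.5, -19.64, -24.78, -29.92]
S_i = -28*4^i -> [-28, -112, -448, -1792, -7168]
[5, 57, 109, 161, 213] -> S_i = 5 + 52*i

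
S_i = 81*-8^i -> [81, -648, 5184, -41472, 331776]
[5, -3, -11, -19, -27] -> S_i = 5 + -8*i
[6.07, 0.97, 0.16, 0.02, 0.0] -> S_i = 6.07*0.16^i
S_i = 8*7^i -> [8, 56, 392, 2744, 19208]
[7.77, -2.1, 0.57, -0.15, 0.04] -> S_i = 7.77*(-0.27)^i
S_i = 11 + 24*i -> [11, 35, 59, 83, 107]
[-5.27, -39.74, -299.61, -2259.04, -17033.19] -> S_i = -5.27*7.54^i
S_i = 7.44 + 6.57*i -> [7.44, 14.01, 20.58, 27.15, 33.72]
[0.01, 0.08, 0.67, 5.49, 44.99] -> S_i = 0.01*8.19^i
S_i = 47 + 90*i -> [47, 137, 227, 317, 407]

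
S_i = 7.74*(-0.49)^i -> [7.74, -3.79, 1.86, -0.91, 0.45]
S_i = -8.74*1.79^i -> [-8.74, -15.64, -28.0, -50.13, -89.73]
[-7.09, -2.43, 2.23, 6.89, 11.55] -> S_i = -7.09 + 4.66*i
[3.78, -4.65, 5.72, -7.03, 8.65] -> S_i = 3.78*(-1.23)^i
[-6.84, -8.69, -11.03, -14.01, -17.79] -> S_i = -6.84*1.27^i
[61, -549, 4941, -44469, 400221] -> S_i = 61*-9^i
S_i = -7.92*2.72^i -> [-7.92, -21.54, -58.6, -159.38, -433.51]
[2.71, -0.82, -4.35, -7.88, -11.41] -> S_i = 2.71 + -3.53*i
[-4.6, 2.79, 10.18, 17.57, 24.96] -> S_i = -4.60 + 7.39*i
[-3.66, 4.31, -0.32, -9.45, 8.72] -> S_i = Random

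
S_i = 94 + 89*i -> [94, 183, 272, 361, 450]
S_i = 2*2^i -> [2, 4, 8, 16, 32]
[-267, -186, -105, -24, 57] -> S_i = -267 + 81*i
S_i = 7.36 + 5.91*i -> [7.36, 13.27, 19.18, 25.09, 31.0]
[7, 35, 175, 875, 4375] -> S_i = 7*5^i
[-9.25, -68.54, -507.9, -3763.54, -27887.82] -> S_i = -9.25*7.41^i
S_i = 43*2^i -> [43, 86, 172, 344, 688]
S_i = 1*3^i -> [1, 3, 9, 27, 81]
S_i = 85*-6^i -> [85, -510, 3060, -18360, 110160]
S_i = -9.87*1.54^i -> [-9.87, -15.2, -23.41, -36.05, -55.51]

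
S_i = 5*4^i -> [5, 20, 80, 320, 1280]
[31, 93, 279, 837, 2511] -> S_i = 31*3^i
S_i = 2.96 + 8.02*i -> [2.96, 10.98, 19.0, 27.02, 35.04]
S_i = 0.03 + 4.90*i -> [0.03, 4.93, 9.83, 14.73, 19.63]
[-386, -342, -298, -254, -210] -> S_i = -386 + 44*i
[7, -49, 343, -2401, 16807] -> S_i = 7*-7^i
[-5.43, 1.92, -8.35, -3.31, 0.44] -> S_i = Random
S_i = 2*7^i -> [2, 14, 98, 686, 4802]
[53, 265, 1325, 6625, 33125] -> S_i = 53*5^i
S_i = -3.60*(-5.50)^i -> [-3.6, 19.8, -108.9, 598.95, -3294.22]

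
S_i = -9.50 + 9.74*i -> [-9.5, 0.24, 9.98, 19.72, 29.46]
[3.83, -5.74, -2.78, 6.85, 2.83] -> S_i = Random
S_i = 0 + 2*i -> [0, 2, 4, 6, 8]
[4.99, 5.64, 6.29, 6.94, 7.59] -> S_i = 4.99 + 0.65*i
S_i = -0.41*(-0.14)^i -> [-0.41, 0.06, -0.01, 0.0, -0.0]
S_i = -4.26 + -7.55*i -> [-4.26, -11.81, -19.36, -26.91, -34.46]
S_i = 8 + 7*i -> [8, 15, 22, 29, 36]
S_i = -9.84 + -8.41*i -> [-9.84, -18.25, -26.66, -35.07, -43.48]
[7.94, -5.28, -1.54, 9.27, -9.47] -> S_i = Random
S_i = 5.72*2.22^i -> [5.72, 12.7, 28.19, 62.58, 138.93]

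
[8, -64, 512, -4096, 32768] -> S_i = 8*-8^i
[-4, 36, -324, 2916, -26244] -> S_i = -4*-9^i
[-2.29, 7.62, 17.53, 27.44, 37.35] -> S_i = -2.29 + 9.91*i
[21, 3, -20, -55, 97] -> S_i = Random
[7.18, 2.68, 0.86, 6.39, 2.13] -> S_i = Random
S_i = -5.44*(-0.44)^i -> [-5.44, 2.39, -1.05, 0.46, -0.2]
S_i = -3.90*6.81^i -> [-3.9, -26.56, -180.87, -1231.7, -8387.9]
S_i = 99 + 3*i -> [99, 102, 105, 108, 111]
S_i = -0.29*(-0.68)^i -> [-0.29, 0.2, -0.13, 0.09, -0.06]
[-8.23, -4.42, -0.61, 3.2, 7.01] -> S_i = -8.23 + 3.81*i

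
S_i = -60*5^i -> [-60, -300, -1500, -7500, -37500]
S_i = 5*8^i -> [5, 40, 320, 2560, 20480]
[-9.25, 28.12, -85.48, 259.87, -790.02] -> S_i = -9.25*(-3.04)^i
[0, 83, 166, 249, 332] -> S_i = 0 + 83*i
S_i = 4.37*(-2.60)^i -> [4.37, -11.36, 29.54, -76.81, 199.7]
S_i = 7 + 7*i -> [7, 14, 21, 28, 35]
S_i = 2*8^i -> [2, 16, 128, 1024, 8192]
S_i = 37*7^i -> [37, 259, 1813, 12691, 88837]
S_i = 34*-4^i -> [34, -136, 544, -2176, 8704]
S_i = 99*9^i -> [99, 891, 8019, 72171, 649539]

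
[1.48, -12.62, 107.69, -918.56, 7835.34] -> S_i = 1.48*(-8.53)^i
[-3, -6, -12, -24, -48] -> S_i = -3*2^i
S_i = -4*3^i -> [-4, -12, -36, -108, -324]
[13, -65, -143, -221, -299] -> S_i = 13 + -78*i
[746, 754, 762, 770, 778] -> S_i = 746 + 8*i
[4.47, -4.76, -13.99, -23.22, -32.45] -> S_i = 4.47 + -9.23*i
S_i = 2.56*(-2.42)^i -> [2.56, -6.2, 14.99, -36.28, 87.8]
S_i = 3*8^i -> [3, 24, 192, 1536, 12288]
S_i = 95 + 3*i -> [95, 98, 101, 104, 107]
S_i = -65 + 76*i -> [-65, 11, 87, 163, 239]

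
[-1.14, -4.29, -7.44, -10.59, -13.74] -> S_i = -1.14 + -3.15*i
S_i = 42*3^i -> [42, 126, 378, 1134, 3402]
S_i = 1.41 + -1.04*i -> [1.41, 0.37, -0.67, -1.71, -2.75]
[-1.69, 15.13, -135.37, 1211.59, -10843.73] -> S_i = -1.69*(-8.95)^i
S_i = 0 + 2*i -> [0, 2, 4, 6, 8]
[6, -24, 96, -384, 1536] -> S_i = 6*-4^i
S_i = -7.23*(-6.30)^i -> [-7.23, 45.55, -286.96, 1807.84, -11389.39]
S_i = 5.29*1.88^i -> [5.29, 9.95, 18.7, 35.15, 66.08]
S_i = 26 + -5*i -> [26, 21, 16, 11, 6]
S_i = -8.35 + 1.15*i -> [-8.35, -7.2, -6.05, -4.9, -3.75]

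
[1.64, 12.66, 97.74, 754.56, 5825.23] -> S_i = 1.64*7.72^i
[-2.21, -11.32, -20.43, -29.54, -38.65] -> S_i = -2.21 + -9.11*i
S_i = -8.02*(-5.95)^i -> [-8.02, 47.72, -283.93, 1689.37, -10051.76]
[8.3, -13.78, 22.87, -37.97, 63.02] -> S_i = 8.30*(-1.66)^i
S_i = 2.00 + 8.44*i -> [2.0, 10.44, 18.88, 27.32, 35.76]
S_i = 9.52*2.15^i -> [9.52, 20.47, 44.01, 94.61, 203.42]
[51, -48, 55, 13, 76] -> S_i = Random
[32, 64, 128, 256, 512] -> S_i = 32*2^i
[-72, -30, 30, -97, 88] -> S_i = Random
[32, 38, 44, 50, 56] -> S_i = 32 + 6*i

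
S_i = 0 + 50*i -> [0, 50, 100, 150, 200]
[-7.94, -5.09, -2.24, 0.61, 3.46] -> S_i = -7.94 + 2.85*i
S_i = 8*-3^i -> [8, -24, 72, -216, 648]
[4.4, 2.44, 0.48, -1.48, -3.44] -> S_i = 4.40 + -1.96*i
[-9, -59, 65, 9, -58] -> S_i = Random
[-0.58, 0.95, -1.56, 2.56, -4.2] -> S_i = -0.58*(-1.64)^i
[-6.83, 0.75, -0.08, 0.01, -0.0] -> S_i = -6.83*(-0.11)^i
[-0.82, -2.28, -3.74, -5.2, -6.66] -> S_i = -0.82 + -1.46*i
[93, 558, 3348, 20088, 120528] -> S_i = 93*6^i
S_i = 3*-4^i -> [3, -12, 48, -192, 768]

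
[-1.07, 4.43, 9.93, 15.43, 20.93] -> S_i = -1.07 + 5.50*i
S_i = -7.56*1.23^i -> [-7.56, -9.3, -11.44, -14.07, -17.3]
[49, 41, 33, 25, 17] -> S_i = 49 + -8*i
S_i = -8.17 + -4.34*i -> [-8.17, -12.51, -16.85, -21.19, -25.53]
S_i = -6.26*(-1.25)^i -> [-6.26, 7.82, -9.78, 12.23, -15.28]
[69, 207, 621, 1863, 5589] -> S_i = 69*3^i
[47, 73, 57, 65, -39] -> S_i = Random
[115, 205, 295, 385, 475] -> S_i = 115 + 90*i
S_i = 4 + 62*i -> [4, 66, 128, 190, 252]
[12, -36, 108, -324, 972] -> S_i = 12*-3^i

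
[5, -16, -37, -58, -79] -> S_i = 5 + -21*i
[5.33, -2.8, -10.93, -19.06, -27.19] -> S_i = 5.33 + -8.13*i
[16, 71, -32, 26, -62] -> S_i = Random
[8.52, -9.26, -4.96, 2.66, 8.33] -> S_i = Random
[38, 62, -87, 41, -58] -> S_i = Random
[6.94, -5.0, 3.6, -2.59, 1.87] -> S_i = 6.94*(-0.72)^i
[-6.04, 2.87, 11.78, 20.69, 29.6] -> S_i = -6.04 + 8.91*i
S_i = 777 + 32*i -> [777, 809, 841, 873, 905]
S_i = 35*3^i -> [35, 105, 315, 945, 2835]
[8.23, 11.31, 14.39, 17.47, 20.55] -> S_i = 8.23 + 3.08*i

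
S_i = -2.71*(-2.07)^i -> [-2.71, 5.61, -11.61, 24.04, -49.76]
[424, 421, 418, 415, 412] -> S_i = 424 + -3*i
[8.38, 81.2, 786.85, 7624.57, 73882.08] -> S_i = 8.38*9.69^i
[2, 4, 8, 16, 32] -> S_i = 2*2^i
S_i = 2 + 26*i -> [2, 28, 54, 80, 106]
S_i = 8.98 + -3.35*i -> [8.98, 5.63, 2.28, -1.07, -4.42]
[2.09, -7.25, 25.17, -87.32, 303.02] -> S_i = 2.09*(-3.47)^i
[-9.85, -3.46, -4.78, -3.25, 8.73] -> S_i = Random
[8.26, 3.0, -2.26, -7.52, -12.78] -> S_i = 8.26 + -5.26*i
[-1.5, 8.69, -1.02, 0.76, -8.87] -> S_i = Random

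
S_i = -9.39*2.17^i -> [-9.39, -20.38, -44.22, -95.95, -208.21]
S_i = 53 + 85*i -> [53, 138, 223, 308, 393]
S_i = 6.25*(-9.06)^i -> [6.25, -56.62, 513.02, -4647.98, 42110.73]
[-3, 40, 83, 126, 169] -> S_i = -3 + 43*i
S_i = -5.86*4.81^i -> [-5.86, -28.19, -135.58, -652.13, -3136.74]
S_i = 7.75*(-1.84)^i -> [7.75, -14.26, 26.24, -48.28, 88.83]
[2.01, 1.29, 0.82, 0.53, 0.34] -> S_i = 2.01*0.64^i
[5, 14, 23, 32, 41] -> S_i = 5 + 9*i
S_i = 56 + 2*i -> [56, 58, 60, 62, 64]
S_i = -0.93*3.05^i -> [-0.93, -2.84, -8.65, -26.39, -80.48]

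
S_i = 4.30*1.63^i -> [4.3, 7.01, 11.42, 18.62, 30.35]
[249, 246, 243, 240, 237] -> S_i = 249 + -3*i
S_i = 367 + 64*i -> [367, 431, 495, 559, 623]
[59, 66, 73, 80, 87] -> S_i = 59 + 7*i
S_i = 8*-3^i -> [8, -24, 72, -216, 648]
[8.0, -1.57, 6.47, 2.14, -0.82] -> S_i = Random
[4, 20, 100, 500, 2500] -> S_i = 4*5^i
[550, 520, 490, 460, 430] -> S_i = 550 + -30*i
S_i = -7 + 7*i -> [-7, 0, 7, 14, 21]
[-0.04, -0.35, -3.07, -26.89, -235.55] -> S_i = -0.04*8.76^i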